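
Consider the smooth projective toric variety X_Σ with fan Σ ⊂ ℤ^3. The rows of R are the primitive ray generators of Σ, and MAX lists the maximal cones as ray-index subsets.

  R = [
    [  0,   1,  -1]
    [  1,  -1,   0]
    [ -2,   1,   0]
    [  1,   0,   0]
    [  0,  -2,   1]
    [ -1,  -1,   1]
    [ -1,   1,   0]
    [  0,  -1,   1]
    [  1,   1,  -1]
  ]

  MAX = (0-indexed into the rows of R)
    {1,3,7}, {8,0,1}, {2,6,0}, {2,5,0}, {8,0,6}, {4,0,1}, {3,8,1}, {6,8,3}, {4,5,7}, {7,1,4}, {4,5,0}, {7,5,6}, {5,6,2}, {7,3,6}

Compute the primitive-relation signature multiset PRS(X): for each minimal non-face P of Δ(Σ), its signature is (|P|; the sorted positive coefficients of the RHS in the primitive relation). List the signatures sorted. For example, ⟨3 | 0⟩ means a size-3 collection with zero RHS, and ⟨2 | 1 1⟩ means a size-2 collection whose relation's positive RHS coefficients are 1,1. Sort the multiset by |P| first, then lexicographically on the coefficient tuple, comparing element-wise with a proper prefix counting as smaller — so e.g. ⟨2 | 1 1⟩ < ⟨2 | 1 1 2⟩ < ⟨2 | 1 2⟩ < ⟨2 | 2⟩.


Δ(Σ) — 9 vertices, 16 min non-faces:

  • {0,7}:  v_{0} + v_{7} = 0  ⇒ sig = ⟨2 | 0⟩
  • {1,6}:  v_{1} + v_{6} = 0  ⇒ sig = ⟨2 | 0⟩
  • {5,8}:  v_{5} + v_{8} = 0  ⇒ sig = ⟨2 | 0⟩
  • {0,3}:  v_{0} + v_{3} = v_{8}  ⇒ sig = ⟨2 | 1⟩
  • {1,5}:  v_{1} + v_{5} = v_{4}  ⇒ sig = ⟨2 | 1⟩
  • {2,3}:  v_{2} + v_{3} = v_{6}  ⇒ sig = ⟨2 | 1⟩
  • {3,5}:  v_{3} + v_{5} = v_{7}  ⇒ sig = ⟨2 | 1⟩
  • {4,6}:  v_{4} + v_{6} = v_{5}  ⇒ sig = ⟨2 | 1⟩
  • {4,8}:  v_{4} + v_{8} = v_{1}  ⇒ sig = ⟨2 | 1⟩
  • {7,8}:  v_{7} + v_{8} = v_{3}  ⇒ sig = ⟨2 | 1⟩
  • {1,2}:  v_{1} + v_{2} = v_{0} + v_{5}  ⇒ sig = ⟨2 | 1 1⟩
  • {2,7}:  v_{2} + v_{7} = v_{5} + v_{6}  ⇒ sig = ⟨2 | 1 1⟩
  • {2,8}:  v_{2} + v_{8} = v_{0} + v_{6}  ⇒ sig = ⟨2 | 1 1⟩
  • {3,4}:  v_{3} + v_{4} = v_{1} + v_{7}  ⇒ sig = ⟨2 | 1 1⟩
  • {2,4}:  v_{2} + v_{4} = v_{0} + 2·v_{5}  ⇒ sig = ⟨2 | 1 2⟩
  • {0,5,6}:  v_{0} + v_{5} + v_{6} = v_{2}  ⇒ sig = ⟨3 | 1⟩

so the primitive-relation signature multiset is
{ ⟨2 | 0⟩ ×3,  ⟨2 | 1⟩ ×7,  ⟨2 | 1 1⟩ ×4,  ⟨2 | 1 2⟩,  ⟨3 | 1⟩ }


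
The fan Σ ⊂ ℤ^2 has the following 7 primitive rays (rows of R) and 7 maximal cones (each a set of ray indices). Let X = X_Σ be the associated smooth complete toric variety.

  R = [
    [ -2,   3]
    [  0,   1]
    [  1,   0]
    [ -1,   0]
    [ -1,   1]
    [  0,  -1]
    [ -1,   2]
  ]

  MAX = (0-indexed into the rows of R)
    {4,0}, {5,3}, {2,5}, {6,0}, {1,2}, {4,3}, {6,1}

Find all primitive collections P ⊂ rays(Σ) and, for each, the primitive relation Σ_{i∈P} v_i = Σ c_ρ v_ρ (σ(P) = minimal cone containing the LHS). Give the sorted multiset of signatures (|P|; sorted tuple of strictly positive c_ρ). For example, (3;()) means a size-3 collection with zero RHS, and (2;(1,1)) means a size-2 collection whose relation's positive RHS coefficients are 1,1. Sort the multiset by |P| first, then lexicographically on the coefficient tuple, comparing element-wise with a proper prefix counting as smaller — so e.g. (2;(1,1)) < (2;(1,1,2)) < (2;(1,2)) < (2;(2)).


Minimal non-faces — 14 found among 7 rays, 7 max cones:

  P = {1,5}:  v_{1} + v_{5} = 0 — sig = (2;())
  P = {2,3}:  v_{2} + v_{3} = 0 — sig = (2;())
  P = {1,3}:  v_{1} + v_{3} = v_{4} — sig = (2;(1))
  P = {1,4}:  v_{1} + v_{4} = v_{6} — sig = (2;(1))
  P = {2,4}:  v_{2} + v_{4} = v_{1} — sig = (2;(1))
  P = {4,5}:  v_{4} + v_{5} = v_{3} — sig = (2;(1))
  P = {4,6}:  v_{4} + v_{6} = v_{0} — sig = (2;(1))
  P = {5,6}:  v_{5} + v_{6} = v_{4} — sig = (2;(1))
  P = {0,2}:  v_{0} + v_{2} = v_{1} + v_{6} — sig = (2;(1,1))
  P = {0,1}:  v_{0} + v_{1} = 2·v_{6} — sig = (2;(2))
  P = {0,5}:  v_{0} + v_{5} = 2·v_{4} — sig = (2;(2))
  P = {2,6}:  v_{2} + v_{6} = 2·v_{1} — sig = (2;(2))
  P = {3,6}:  v_{3} + v_{6} = 2·v_{4} — sig = (2;(2))
  P = {0,3}:  v_{0} + v_{3} = 3·v_{4} — sig = (2;(3))

Hence PRS(X_Σ) =
    (2;())
    (2;())
    (2;(1))
    (2;(1))
    (2;(1))
    (2;(1))
    (2;(1))
    (2;(1))
    (2;(1,1))
    (2;(2))
    (2;(2))
    (2;(2))
    (2;(2))
    (2;(3))


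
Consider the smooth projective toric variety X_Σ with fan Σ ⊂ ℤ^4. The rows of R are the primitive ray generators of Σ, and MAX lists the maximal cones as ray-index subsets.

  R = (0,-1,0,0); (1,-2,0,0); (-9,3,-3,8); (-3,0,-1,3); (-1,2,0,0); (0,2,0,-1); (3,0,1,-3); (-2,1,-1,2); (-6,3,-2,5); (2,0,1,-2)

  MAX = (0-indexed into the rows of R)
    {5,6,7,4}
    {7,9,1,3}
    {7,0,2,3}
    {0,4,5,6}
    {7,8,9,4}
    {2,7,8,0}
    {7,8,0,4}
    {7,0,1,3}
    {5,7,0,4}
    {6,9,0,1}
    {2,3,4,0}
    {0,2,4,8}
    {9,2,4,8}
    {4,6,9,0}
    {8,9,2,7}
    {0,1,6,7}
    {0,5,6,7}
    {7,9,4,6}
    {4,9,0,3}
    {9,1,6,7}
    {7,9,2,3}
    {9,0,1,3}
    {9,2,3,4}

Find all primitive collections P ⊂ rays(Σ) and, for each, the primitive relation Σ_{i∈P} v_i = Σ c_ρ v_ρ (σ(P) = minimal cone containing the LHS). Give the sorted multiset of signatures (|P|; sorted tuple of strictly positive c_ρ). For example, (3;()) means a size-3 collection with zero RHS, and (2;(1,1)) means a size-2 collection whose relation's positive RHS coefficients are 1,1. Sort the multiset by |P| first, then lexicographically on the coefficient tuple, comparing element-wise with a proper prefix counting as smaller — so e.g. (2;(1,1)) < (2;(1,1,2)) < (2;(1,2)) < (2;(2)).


The 18 primitive collections of Σ (r=10, n=4):

  P = {1,4}:  v_{1} + v_{4} = 0 — sig = (2;())
  P = {3,6}:  v_{3} + v_{6} = 0 — sig = (2;())
  P = {2,6}:  v_{2} + v_{6} = v_{8} — sig = (2;(1))
  P = {3,8}:  v_{3} + v_{8} = v_{2} — sig = (2;(1))
  P = {1,8}:  v_{1} + v_{8} = v_{3} + v_{7} — sig = (2;(1,1))
  P = {5,9}:  v_{5} + v_{9} = v_{4} + v_{6} — sig = (2;(1,1))
  P = {6,8}:  v_{6} + v_{8} = v_{4} + v_{7} — sig = (2;(1,1))
  P = {1,5}:  v_{1} + v_{5} = v_{0} + v_{6} + v_{7} — sig = (2;(1,1,1))
  P = {3,5}:  v_{3} + v_{5} = v_{0} + v_{4} + v_{7} — sig = (2;(1,1,1))
  P = {2,5}:  v_{2} + v_{5} = v_{0} + v_{4} + v_{7} + v_{8} — sig = (2;(1,1,1,1))
  P = {1,2}:  v_{1} + v_{2} = 2·v_{3} + v_{7} — sig = (2;(1,2))
  P = {5,8}:  v_{5} + v_{8} = v_{0} + 2·v_{4} + 2·v_{7} — sig = (2;(1,2,2))
  P = {0,7,9}:  v_{0} + v_{7} + v_{9} = 0 — sig = (3;())
  P = {3,4,7}:  v_{3} + v_{4} + v_{7} = v_{8} — sig = (3;(1))
  P = {0,8,9}:  v_{0} + v_{8} + v_{9} = v_{3} + v_{4} — sig = (3;(1,1))
  P = {0,2,9}:  v_{0} + v_{2} + v_{9} = 2·v_{3} + v_{4} — sig = (3;(1,2))
  P = {2,4,7}:  v_{2} + v_{4} + v_{7} = 2·v_{8} — sig = (3;(2))
  P = {0,4,6,7}:  v_{0} + v_{4} + v_{6} + v_{7} = v_{5} — sig = (4;(1))

so the primitive-relation signature multiset is
{ (2;()) ×2,  (2;(1)) ×2,  (2;(1,1)) ×3,  (2;(1,1,1)) ×2,  (2;(1,1,1,1)),  (2;(1,2)),  (2;(1,2,2)),  (3;()),  (3;(1)),  (3;(1,1)),  (3;(1,2)),  (3;(2)),  (4;(1)) }


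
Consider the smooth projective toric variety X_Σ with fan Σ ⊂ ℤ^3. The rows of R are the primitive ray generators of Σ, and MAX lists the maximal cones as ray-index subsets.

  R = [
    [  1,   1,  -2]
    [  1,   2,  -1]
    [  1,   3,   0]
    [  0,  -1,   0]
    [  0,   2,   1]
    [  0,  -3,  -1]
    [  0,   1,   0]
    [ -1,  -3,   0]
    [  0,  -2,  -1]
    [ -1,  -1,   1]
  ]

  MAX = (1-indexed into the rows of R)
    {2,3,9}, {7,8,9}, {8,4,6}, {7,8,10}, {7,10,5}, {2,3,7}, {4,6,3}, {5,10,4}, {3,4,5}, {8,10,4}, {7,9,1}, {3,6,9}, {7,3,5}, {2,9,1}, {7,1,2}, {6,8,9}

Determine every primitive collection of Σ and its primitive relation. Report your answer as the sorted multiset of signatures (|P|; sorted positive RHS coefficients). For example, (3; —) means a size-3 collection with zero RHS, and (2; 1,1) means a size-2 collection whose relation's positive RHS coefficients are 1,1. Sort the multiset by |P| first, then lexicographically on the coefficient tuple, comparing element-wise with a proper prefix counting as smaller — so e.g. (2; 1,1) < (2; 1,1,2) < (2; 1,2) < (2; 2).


Σ has 23 primitive collections:

  {3,8}:  v_{3} + v_{8} = 0  →  sig = (2; —)
  {4,7}:  v_{4} + v_{7} = 0  →  sig = (2; —)
  {5,9}:  v_{5} + v_{9} = 0  →  sig = (2; —)
  {2,10}:  v_{2} + v_{10} = v_{7}  →  sig = (2; 1)
  {3,10}:  v_{3} + v_{10} = v_{5}  →  sig = (2; 1)
  {4,9}:  v_{4} + v_{9} = v_{6}  →  sig = (2; 1)
  {5,6}:  v_{5} + v_{6} = v_{4}  →  sig = (2; 1)
  {5,8}:  v_{5} + v_{8} = v_{10}  →  sig = (2; 1)
  {6,7}:  v_{6} + v_{7} = v_{9}  →  sig = (2; 1)
  {9,10}:  v_{9} + v_{10} = v_{8}  →  sig = (2; 1)
  {1,4}:  v_{1} + v_{4} = v_{2} + v_{9}  →  sig = (2; 1,1)
  {1,5}:  v_{1} + v_{5} = v_{2} + v_{7}  →  sig = (2; 1,1)
  {2,4}:  v_{2} + v_{4} = v_{3} + v_{9}  →  sig = (2; 1,1)
  {2,5}:  v_{2} + v_{5} = v_{3} + v_{7}  →  sig = (2; 1,1)
  {2,8}:  v_{2} + v_{8} = v_{7} + v_{9}  →  sig = (2; 1,1)
  {6,10}:  v_{6} + v_{10} = v_{4} + v_{8}  →  sig = (2; 1,1)
  {1,6}:  v_{1} + v_{6} = v_{2} + 2·v_{9}  →  sig = (2; 1,2)
  {1,10}:  v_{1} + v_{10} = 2·v_{7} + v_{9}  →  sig = (2; 1,2)
  {2,6}:  v_{2} + v_{6} = v_{3} + 2·v_{9}  →  sig = (2; 1,2)
  {1,3}:  v_{1} + v_{3} = 2·v_{2}  →  sig = (2; 2)
  {1,8}:  v_{1} + v_{8} = 2·v_{7} + 2·v_{9}  →  sig = (2; 2,2)
  {2,7,9}:  v_{2} + v_{7} + v_{9} = v_{1}  →  sig = (3; 1)
  {3,7,9}:  v_{3} + v_{7} + v_{9} = v_{2}  →  sig = (3; 1)

Sorted signature multiset PRS(X):
    (2; —)
    (2; —)
    (2; —)
    (2; 1)
    (2; 1)
    (2; 1)
    (2; 1)
    (2; 1)
    (2; 1)
    (2; 1)
    (2; 1,1)
    (2; 1,1)
    (2; 1,1)
    (2; 1,1)
    (2; 1,1)
    (2; 1,1)
    (2; 1,2)
    (2; 1,2)
    (2; 1,2)
    (2; 2)
    (2; 2,2)
    (3; 1)
    (3; 1)


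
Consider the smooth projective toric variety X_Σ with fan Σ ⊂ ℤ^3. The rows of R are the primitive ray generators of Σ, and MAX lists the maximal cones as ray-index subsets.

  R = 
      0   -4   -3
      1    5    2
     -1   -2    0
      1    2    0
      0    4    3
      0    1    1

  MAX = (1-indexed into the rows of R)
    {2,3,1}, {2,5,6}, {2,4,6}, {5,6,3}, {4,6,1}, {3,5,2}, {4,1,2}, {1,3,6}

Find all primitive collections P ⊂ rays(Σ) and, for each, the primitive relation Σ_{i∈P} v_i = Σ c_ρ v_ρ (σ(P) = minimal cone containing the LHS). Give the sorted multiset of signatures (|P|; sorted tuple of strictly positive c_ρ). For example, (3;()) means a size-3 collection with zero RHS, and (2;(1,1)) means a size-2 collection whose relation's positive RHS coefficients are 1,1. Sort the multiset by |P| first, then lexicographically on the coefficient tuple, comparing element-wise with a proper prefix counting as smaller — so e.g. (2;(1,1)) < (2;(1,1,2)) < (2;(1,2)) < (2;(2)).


5 minimal non-faces of Δ(Σ) (on 6 rays):

  {1,5}:  v_{1} + v_{5} = 0 ; sig = (2;())
  {3,4}:  v_{3} + v_{4} = 0 ; sig = (2;())
  {4,5}:  v_{4} + v_{5} = v_{2} + v_{6} ; sig = (2;(1,1))
  {1,2,6}:  v_{1} + v_{2} + v_{6} = v_{4} ; sig = (3;(1))
  {2,3,6}:  v_{2} + v_{3} + v_{6} = v_{5} ; sig = (3;(1))

Hence PRS(X_Σ) =
{ (2;()) ×2,  (2;(1,1)),  (3;(1)) ×2 }


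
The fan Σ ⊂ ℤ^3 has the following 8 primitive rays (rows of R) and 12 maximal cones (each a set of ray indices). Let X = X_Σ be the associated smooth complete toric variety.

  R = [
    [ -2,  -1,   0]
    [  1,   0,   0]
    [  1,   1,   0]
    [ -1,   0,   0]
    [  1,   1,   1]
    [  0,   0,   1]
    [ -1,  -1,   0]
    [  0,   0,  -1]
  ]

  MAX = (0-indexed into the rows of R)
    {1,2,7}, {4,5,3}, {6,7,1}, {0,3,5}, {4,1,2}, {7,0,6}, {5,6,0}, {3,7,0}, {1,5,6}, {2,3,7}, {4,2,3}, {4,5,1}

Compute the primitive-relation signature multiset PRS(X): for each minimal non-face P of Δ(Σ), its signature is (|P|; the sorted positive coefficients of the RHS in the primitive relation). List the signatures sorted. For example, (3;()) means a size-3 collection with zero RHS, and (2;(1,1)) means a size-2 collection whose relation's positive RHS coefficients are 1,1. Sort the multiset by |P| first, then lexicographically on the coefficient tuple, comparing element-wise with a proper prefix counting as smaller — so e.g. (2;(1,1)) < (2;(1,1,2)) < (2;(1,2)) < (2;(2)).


The 10 primitive collections of Σ (r=8, n=3):

  • {1,3}:  v_{1} + v_{3} = 0  ⇒ sig = (2;())
  • {2,6}:  v_{2} + v_{6} = 0  ⇒ sig = (2;())
  • {5,7}:  v_{5} + v_{7} = 0  ⇒ sig = (2;())
  • {0,1}:  v_{0} + v_{1} = v_{6}  ⇒ sig = (2;(1))
  • {0,2}:  v_{0} + v_{2} = v_{3}  ⇒ sig = (2;(1))
  • {2,5}:  v_{2} + v_{5} = v_{4}  ⇒ sig = (2;(1))
  • {3,6}:  v_{3} + v_{6} = v_{0}  ⇒ sig = (2;(1))
  • {4,6}:  v_{4} + v_{6} = v_{5}  ⇒ sig = (2;(1))
  • {4,7}:  v_{4} + v_{7} = v_{2}  ⇒ sig = (2;(1))
  • {0,4}:  v_{0} + v_{4} = v_{3} + v_{5}  ⇒ sig = (2;(1,1))

Signatures (|P|; sorted positive RHS coefficients), sorted:
    |P|=2: 10 collections, coeffs (), (), (), (1), (1), (1), (1), (1), (1), (1,1)


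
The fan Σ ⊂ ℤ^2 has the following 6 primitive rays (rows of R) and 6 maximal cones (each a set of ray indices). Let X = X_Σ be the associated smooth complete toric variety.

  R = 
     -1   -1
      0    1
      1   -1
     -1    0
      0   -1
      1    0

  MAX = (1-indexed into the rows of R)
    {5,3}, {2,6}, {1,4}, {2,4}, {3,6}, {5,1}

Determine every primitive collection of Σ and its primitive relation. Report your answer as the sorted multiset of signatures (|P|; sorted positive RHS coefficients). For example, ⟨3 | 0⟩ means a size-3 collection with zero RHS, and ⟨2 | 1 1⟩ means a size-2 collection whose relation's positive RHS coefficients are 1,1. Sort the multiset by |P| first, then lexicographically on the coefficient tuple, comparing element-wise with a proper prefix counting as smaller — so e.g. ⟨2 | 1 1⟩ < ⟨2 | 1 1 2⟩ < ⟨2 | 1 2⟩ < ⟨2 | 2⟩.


Σ has 9 primitive collections:

  P = {2,5}:  v_{2} + v_{5} = 0  ⇒ sig = ⟨2 | 0⟩
  P = {4,6}:  v_{4} + v_{6} = 0  ⇒ sig = ⟨2 | 0⟩
  P = {1,2}:  v_{1} + v_{2} = v_{4}  ⇒ sig = ⟨2 | 1⟩
  P = {1,6}:  v_{1} + v_{6} = v_{5}  ⇒ sig = ⟨2 | 1⟩
  P = {2,3}:  v_{2} + v_{3} = v_{6}  ⇒ sig = ⟨2 | 1⟩
  P = {3,4}:  v_{3} + v_{4} = v_{5}  ⇒ sig = ⟨2 | 1⟩
  P = {4,5}:  v_{4} + v_{5} = v_{1}  ⇒ sig = ⟨2 | 1⟩
  P = {5,6}:  v_{5} + v_{6} = v_{3}  ⇒ sig = ⟨2 | 1⟩
  P = {1,3}:  v_{1} + v_{3} = 2·v_{5}  ⇒ sig = ⟨2 | 2⟩

Hence PRS(X_Σ) =
    ⟨2 | 0⟩
    ⟨2 | 0⟩
    ⟨2 | 1⟩
    ⟨2 | 1⟩
    ⟨2 | 1⟩
    ⟨2 | 1⟩
    ⟨2 | 1⟩
    ⟨2 | 1⟩
    ⟨2 | 2⟩


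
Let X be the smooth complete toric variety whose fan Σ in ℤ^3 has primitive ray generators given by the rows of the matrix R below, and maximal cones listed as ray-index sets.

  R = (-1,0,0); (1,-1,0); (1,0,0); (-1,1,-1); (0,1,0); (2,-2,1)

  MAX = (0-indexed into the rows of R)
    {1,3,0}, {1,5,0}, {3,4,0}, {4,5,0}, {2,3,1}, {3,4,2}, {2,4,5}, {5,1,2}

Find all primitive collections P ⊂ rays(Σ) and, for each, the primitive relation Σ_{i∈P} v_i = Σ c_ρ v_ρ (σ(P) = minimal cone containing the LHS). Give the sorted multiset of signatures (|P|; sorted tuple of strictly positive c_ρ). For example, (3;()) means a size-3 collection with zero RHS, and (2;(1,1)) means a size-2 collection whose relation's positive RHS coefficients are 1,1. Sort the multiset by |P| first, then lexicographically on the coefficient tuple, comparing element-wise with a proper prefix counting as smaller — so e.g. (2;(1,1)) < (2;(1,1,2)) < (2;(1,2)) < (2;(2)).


|primitive collections| = 3. Relations:

  {0,2}:  v_{0} + v_{2} = 0 ; sig = (2;())
  {1,4}:  v_{1} + v_{4} = v_{2} ; sig = (2;(1))
  {3,5}:  v_{3} + v_{5} = v_{1} ; sig = (2;(1))

Sorted signature multiset PRS(X):
{ (2;()),  (2;(1)) ×2 }


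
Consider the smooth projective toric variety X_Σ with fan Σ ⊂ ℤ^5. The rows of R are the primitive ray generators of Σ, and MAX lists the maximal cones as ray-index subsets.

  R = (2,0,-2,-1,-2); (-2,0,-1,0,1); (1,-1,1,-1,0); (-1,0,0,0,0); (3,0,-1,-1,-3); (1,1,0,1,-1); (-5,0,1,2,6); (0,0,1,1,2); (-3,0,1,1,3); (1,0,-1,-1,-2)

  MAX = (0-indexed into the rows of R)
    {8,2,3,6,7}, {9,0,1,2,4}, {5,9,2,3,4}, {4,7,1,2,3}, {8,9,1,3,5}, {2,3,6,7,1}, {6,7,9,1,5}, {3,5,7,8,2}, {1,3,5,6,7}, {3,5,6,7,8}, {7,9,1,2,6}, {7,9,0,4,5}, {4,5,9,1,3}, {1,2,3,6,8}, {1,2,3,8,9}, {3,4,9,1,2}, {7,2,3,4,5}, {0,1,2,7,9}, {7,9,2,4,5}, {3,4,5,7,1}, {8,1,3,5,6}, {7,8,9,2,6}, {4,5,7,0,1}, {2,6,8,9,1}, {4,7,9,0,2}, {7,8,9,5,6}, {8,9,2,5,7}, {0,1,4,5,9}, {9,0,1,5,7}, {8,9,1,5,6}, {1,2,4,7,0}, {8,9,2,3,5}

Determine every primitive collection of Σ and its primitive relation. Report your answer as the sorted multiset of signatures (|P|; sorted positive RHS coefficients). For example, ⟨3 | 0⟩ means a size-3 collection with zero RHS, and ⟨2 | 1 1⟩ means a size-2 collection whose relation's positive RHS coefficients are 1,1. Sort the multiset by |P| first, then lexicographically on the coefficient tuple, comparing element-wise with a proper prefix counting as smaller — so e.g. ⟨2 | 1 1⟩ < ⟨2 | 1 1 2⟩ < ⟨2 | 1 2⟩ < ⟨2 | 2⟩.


12 minimal non-faces of Δ(Σ) (on 10 rays):

  P={4,8}:  v_{4} + v_{8} = 0  so sig = ⟨2 | 0⟩
  P={0,3}:  v_{0} + v_{3} = v_{1} + v_{4}  so sig = ⟨2 | 1 1⟩
  P={4,6}:  v_{4} + v_{6} = v_{1} + v_{7}  so sig = ⟨2 | 1 1⟩
  P={0,8}:  v_{0} + v_{8} = v_{1} + v_{7} + v_{9}  so sig = ⟨2 | 1 1 1⟩
  P={0,6}:  v_{0} + v_{6} = 2·v_{1} + 2·v_{7} + v_{9}  so sig = ⟨2 | 1 2 2⟩
  P={1,2,5}:  v_{1} + v_{2} + v_{5} = 0  so sig = ⟨3 | 0⟩
  P={3,7,9}:  v_{3} + v_{7} + v_{9} = 0  so sig = ⟨3 | 0⟩
  P={1,7,8}:  v_{1} + v_{7} + v_{8} = v_{6}  so sig = ⟨3 | 1⟩
  P={2,5,6}:  v_{2} + v_{5} + v_{6} = v_{7} + v_{8}  so sig = ⟨3 | 1 1⟩
  P={3,6,9}:  v_{3} + v_{6} + v_{9} = v_{1} + v_{8}  so sig = ⟨3 | 1 1⟩
  P={0,2,5}:  v_{0} + v_{2} + v_{5} = v_{4} + v_{7} + v_{9}  so sig = ⟨3 | 1 1 1⟩
  P={1,4,7,9}:  v_{1} + v_{4} + v_{7} + v_{9} = v_{0}  so sig = ⟨4 | 1⟩

Signatures (|P|; sorted positive RHS coefficients), sorted:
    |P|=2: 5 collections, coeffs (), (1,1), (1,1), (1,1,1), (1,2,2)
    |P|=3: 6 collections, coeffs (), (), (1), (1,1), (1,1), (1,1,1)
    |P|=4: 1 collection, coeffs (1)


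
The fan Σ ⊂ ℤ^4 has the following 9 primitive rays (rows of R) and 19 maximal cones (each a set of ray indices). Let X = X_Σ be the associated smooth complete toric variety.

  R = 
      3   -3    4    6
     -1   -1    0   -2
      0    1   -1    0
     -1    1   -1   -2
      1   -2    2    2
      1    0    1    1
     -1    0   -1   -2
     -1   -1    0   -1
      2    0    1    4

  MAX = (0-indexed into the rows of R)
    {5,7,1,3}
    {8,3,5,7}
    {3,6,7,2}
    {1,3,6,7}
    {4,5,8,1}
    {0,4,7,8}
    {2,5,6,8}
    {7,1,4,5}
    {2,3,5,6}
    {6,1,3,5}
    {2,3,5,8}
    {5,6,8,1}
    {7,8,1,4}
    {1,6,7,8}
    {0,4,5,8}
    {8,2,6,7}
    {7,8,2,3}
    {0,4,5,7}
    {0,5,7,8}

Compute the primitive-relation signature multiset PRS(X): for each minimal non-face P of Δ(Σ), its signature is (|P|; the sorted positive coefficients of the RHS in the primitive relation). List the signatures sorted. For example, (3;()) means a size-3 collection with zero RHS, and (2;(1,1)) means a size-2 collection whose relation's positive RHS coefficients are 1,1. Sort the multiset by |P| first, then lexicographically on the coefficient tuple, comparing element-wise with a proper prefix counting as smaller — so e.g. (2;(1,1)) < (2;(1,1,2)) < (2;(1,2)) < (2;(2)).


Primitive collections (14):

  P = {1,2}:  v_{1} + v_{2} = v_{6}  ⟹  sig = (2;(1))
  P = {0,2}:  v_{0} + v_{2} = v_{4} + v_{8}  ⟹  sig = (2;(1,1))
  P = {2,4}:  v_{2} + v_{4} = v_{1} + v_{8}  ⟹  sig = (2;(1,1))
  P = {3,4}:  v_{3} + v_{4} = v_{5} + v_{7}  ⟹  sig = (2;(1,1))
  P = {0,6}:  v_{0} + v_{6} = v_{1} + v_{4} + v_{8}  ⟹  sig = (2;(1,1,1))
  P = {4,6}:  v_{4} + v_{6} = 2·v_{1} + v_{8}  ⟹  sig = (2;(1,2))
  P = {0,3}:  v_{0} + v_{3} = 2·v_{5} + 2·v_{7} + v_{8}  ⟹  sig = (2;(1,2,2))
  P = {0,1}:  v_{0} + v_{1} = 2·v_{4}  ⟹  sig = (2;(2))
  P = {1,3,8}:  v_{1} + v_{3} + v_{8} = 0  ⟹  sig = (3;())
  P = {2,5,7}:  v_{2} + v_{5} + v_{7} = 0  ⟹  sig = (3;())
  P = {3,6,8}:  v_{3} + v_{6} + v_{8} = v_{2}  ⟹  sig = (3;(1))
  P = {5,6,7}:  v_{5} + v_{6} + v_{7} = v_{1}  ⟹  sig = (3;(1))
  P = {1,5,7,8}:  v_{1} + v_{5} + v_{7} + v_{8} = v_{4}  ⟹  sig = (4;(1))
  P = {4,5,7,8}:  v_{4} + v_{5} + v_{7} + v_{8} = v_{0}  ⟹  sig = (4;(1))

Hence PRS(X_Σ) =
{ (2;(1)),  (2;(1,1)) ×3,  (2;(1,1,1)),  (2;(1,2)),  (2;(1,2,2)),  (2;(2)),  (3;()) ×2,  (3;(1)) ×2,  (4;(1)) ×2 }


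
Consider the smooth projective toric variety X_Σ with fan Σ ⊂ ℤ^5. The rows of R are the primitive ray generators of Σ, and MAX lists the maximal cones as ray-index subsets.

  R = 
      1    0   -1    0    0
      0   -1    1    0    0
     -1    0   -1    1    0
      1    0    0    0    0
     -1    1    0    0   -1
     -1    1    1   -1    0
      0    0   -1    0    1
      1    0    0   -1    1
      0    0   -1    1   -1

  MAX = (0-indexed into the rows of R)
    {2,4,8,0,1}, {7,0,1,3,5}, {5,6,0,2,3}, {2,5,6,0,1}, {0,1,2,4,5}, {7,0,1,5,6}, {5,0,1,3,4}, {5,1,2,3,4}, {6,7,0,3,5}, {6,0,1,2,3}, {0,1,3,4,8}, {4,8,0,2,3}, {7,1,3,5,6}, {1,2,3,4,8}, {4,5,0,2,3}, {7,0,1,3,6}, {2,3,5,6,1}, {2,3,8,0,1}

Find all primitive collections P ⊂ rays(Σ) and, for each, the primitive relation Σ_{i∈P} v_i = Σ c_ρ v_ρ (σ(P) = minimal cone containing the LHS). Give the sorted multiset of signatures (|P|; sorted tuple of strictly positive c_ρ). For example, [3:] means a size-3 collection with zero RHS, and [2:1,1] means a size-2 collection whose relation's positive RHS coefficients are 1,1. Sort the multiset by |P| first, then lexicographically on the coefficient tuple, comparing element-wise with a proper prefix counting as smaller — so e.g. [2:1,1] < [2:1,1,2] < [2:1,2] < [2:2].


Primitive collections (9):

  • {2,7}:  v_{2} + v_{7} = v_{6}  ⟹  sig = [2:1]
  • {5,8}:  v_{5} + v_{8} = v_{4}  ⟹  sig = [2:1]
  • {7,8}:  v_{7} + v_{8} = v_{0}  ⟹  sig = [2:1]
  • {4,7}:  v_{4} + v_{7} = v_{0} + v_{5}  ⟹  sig = [2:1,1]
  • {6,8}:  v_{6} + v_{8} = v_{0} + v_{2}  ⟹  sig = [2:1,1]
  • {4,6}:  v_{4} + v_{6} = v_{0} + v_{2} + v_{5}  ⟹  sig = [2:1,1,1]
  • {0,1,2,3,5}:  v_{0} + v_{1} + v_{2} + v_{3} + v_{5} = 0  ⟹  sig = [5:]
  • {0,1,2,3,4}:  v_{0} + v_{1} + v_{2} + v_{3} + v_{4} = v_{8}  ⟹  sig = [5:1]
  • {0,1,3,5,6}:  v_{0} + v_{1} + v_{3} + v_{5} + v_{6} = v_{7}  ⟹  sig = [5:1]

Sorted signature multiset PRS(X):
{ [2:1] ×3,  [2:1,1] ×2,  [2:1,1,1],  [5:],  [5:1] ×2 }


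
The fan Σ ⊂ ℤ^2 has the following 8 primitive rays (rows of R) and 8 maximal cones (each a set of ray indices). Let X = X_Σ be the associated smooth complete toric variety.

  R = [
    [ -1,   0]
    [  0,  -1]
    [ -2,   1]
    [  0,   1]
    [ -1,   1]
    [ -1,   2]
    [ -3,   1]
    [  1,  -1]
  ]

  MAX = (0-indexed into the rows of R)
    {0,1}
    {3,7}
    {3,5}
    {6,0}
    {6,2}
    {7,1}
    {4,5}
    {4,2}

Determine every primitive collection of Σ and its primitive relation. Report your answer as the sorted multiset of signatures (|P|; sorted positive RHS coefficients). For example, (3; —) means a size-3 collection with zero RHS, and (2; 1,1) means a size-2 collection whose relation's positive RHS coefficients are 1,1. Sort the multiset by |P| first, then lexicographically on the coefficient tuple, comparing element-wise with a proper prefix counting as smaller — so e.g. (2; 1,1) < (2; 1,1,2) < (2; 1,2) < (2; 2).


The 20 primitive collections of Σ (r=8, n=2):

  • {1,3}:  v_{1} + v_{3} = 0  so sig = (2; —)
  • {4,7}:  v_{4} + v_{7} = 0  so sig = (2; —)
  • {0,2}:  v_{0} + v_{2} = v_{6}  so sig = (2; 1)
  • {0,3}:  v_{0} + v_{3} = v_{4}  so sig = (2; 1)
  • {0,4}:  v_{0} + v_{4} = v_{2}  so sig = (2; 1)
  • {0,7}:  v_{0} + v_{7} = v_{1}  so sig = (2; 1)
  • {1,4}:  v_{1} + v_{4} = v_{0}  so sig = (2; 1)
  • {1,5}:  v_{1} + v_{5} = v_{4}  so sig = (2; 1)
  • {2,7}:  v_{2} + v_{7} = v_{0}  so sig = (2; 1)
  • {3,4}:  v_{3} + v_{4} = v_{5}  so sig = (2; 1)
  • {5,7}:  v_{5} + v_{7} = v_{3}  so sig = (2; 1)
  • {3,6}:  v_{3} + v_{6} = v_{2} + v_{4}  so sig = (2; 1,1)
  • {5,6}:  v_{5} + v_{6} = v_{2} + 2·v_{4}  so sig = (2; 1,2)
  • {0,5}:  v_{0} + v_{5} = 2·v_{4}  so sig = (2; 2)
  • {1,2}:  v_{1} + v_{2} = 2·v_{0}  so sig = (2; 2)
  • {2,3}:  v_{2} + v_{3} = 2·v_{4}  so sig = (2; 2)
  • {4,6}:  v_{4} + v_{6} = 2·v_{2}  so sig = (2; 2)
  • {6,7}:  v_{6} + v_{7} = 2·v_{0}  so sig = (2; 2)
  • {1,6}:  v_{1} + v_{6} = 3·v_{0}  so sig = (2; 3)
  • {2,5}:  v_{2} + v_{5} = 3·v_{4}  so sig = (2; 3)

Signatures (|P|; sorted positive RHS coefficients), sorted:
[(2; —), (2; —), (2; 1), (2; 1), (2; 1), (2; 1), (2; 1), (2; 1), (2; 1), (2; 1), (2; 1), (2; 1,1), (2; 1,2), (2; 2), (2; 2), (2; 2), (2; 2), (2; 2), (2; 3), (2; 3)]


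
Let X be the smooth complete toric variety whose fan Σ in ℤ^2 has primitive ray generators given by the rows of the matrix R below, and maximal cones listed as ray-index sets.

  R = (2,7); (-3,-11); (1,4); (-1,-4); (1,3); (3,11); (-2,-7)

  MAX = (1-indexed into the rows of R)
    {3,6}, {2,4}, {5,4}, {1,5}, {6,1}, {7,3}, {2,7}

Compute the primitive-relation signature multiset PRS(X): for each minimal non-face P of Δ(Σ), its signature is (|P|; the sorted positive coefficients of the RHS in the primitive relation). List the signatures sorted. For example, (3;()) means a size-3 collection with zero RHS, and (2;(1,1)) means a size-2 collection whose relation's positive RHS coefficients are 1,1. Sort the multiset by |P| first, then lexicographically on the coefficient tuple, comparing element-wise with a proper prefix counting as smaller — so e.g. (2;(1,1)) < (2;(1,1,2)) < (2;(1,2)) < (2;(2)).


|primitive collections| = 14. Relations:

  {1,7}:  v_{1} + v_{7} = 0 ; sig = (2;())
  {2,6}:  v_{2} + v_{6} = 0 ; sig = (2;())
  {3,4}:  v_{3} + v_{4} = 0 ; sig = (2;())
  {1,2}:  v_{1} + v_{2} = v_{4} ; sig = (2;(1))
  {1,3}:  v_{1} + v_{3} = v_{6} ; sig = (2;(1))
  {1,4}:  v_{1} + v_{4} = v_{5} ; sig = (2;(1))
  {2,3}:  v_{2} + v_{3} = v_{7} ; sig = (2;(1))
  {3,5}:  v_{3} + v_{5} = v_{1} ; sig = (2;(1))
  {4,6}:  v_{4} + v_{6} = v_{1} ; sig = (2;(1))
  {4,7}:  v_{4} + v_{7} = v_{2} ; sig = (2;(1))
  {5,7}:  v_{5} + v_{7} = v_{4} ; sig = (2;(1))
  {6,7}:  v_{6} + v_{7} = v_{3} ; sig = (2;(1))
  {2,5}:  v_{2} + v_{5} = 2·v_{4} ; sig = (2;(2))
  {5,6}:  v_{5} + v_{6} = 2·v_{1} ; sig = (2;(2))

Signatures (|P|; sorted positive RHS coefficients), sorted:
[(2;()), (2;()), (2;()), (2;(1)), (2;(1)), (2;(1)), (2;(1)), (2;(1)), (2;(1)), (2;(1)), (2;(1)), (2;(1)), (2;(2)), (2;(2))]


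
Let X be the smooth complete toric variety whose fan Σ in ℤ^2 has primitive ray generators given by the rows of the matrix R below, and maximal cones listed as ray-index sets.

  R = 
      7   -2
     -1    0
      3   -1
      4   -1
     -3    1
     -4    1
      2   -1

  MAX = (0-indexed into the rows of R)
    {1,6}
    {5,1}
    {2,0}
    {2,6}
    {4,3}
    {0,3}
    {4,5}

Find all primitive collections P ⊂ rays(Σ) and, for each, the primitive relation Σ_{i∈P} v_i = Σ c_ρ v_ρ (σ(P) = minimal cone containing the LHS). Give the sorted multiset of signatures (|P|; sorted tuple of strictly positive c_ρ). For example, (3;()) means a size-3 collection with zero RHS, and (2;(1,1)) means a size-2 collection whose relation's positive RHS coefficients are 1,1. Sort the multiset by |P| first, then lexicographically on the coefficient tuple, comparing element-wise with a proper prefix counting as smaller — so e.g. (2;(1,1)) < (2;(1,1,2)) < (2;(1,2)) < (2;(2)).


|primitive collections| = 14. Relations:

  • {2,4}:  v_{2} + v_{4} = 0 ; sig = (2;())
  • {3,5}:  v_{3} + v_{5} = 0 ; sig = (2;())
  • {0,4}:  v_{0} + v_{4} = v_{3} ; sig = (2;(1))
  • {0,5}:  v_{0} + v_{5} = v_{2} ; sig = (2;(1))
  • {1,2}:  v_{1} + v_{2} = v_{6} ; sig = (2;(1))
  • {1,3}:  v_{1} + v_{3} = v_{2} ; sig = (2;(1))
  • {1,4}:  v_{1} + v_{4} = v_{5} ; sig = (2;(1))
  • {2,3}:  v_{2} + v_{3} = v_{0} ; sig = (2;(1))
  • {2,5}:  v_{2} + v_{5} = v_{1} ; sig = (2;(1))
  • {4,6}:  v_{4} + v_{6} = v_{1} ; sig = (2;(1))
  • {0,1}:  v_{0} + v_{1} = 2·v_{2} ; sig = (2;(2))
  • {3,6}:  v_{3} + v_{6} = 2·v_{2} ; sig = (2;(2))
  • {5,6}:  v_{5} + v_{6} = 2·v_{1} ; sig = (2;(2))
  • {0,6}:  v_{0} + v_{6} = 3·v_{2} ; sig = (2;(3))

Sorted signature multiset PRS(X):
    (2;())
    (2;())
    (2;(1))
    (2;(1))
    (2;(1))
    (2;(1))
    (2;(1))
    (2;(1))
    (2;(1))
    (2;(1))
    (2;(2))
    (2;(2))
    (2;(2))
    (2;(3))


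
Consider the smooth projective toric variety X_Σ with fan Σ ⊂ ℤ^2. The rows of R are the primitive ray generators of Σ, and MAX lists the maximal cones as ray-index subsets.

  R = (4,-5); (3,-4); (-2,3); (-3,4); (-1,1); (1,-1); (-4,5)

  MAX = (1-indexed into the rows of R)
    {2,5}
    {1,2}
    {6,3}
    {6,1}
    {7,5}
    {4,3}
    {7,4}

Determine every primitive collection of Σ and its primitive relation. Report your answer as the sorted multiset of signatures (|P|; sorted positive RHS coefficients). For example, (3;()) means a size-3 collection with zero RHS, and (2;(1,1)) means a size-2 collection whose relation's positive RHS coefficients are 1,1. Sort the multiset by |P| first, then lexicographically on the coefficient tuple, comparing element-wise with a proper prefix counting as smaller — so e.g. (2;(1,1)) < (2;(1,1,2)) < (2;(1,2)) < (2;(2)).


Primitive collections (14):

  P={1,7}:  v_{1} + v_{7} = 0  ⟹  sig = (2;())
  P={2,4}:  v_{2} + v_{4} = 0  ⟹  sig = (2;())
  P={5,6}:  v_{5} + v_{6} = 0  ⟹  sig = (2;())
  P={1,4}:  v_{1} + v_{4} = v_{6}  ⟹  sig = (2;(1))
  P={1,5}:  v_{1} + v_{5} = v_{2}  ⟹  sig = (2;(1))
  P={2,3}:  v_{2} + v_{3} = v_{6}  ⟹  sig = (2;(1))
  P={2,6}:  v_{2} + v_{6} = v_{1}  ⟹  sig = (2;(1))
  P={2,7}:  v_{2} + v_{7} = v_{5}  ⟹  sig = (2;(1))
  P={3,5}:  v_{3} + v_{5} = v_{4}  ⟹  sig = (2;(1))
  P={4,5}:  v_{4} + v_{5} = v_{7}  ⟹  sig = (2;(1))
  P={4,6}:  v_{4} + v_{6} = v_{3}  ⟹  sig = (2;(1))
  P={6,7}:  v_{6} + v_{7} = v_{4}  ⟹  sig = (2;(1))
  P={1,3}:  v_{1} + v_{3} = 2·v_{6}  ⟹  sig = (2;(2))
  P={3,7}:  v_{3} + v_{7} = 2·v_{4}  ⟹  sig = (2;(2))

Signatures (|P|; sorted positive RHS coefficients), sorted:
[(2;()), (2;()), (2;()), (2;(1)), (2;(1)), (2;(1)), (2;(1)), (2;(1)), (2;(1)), (2;(1)), (2;(1)), (2;(1)), (2;(2)), (2;(2))]


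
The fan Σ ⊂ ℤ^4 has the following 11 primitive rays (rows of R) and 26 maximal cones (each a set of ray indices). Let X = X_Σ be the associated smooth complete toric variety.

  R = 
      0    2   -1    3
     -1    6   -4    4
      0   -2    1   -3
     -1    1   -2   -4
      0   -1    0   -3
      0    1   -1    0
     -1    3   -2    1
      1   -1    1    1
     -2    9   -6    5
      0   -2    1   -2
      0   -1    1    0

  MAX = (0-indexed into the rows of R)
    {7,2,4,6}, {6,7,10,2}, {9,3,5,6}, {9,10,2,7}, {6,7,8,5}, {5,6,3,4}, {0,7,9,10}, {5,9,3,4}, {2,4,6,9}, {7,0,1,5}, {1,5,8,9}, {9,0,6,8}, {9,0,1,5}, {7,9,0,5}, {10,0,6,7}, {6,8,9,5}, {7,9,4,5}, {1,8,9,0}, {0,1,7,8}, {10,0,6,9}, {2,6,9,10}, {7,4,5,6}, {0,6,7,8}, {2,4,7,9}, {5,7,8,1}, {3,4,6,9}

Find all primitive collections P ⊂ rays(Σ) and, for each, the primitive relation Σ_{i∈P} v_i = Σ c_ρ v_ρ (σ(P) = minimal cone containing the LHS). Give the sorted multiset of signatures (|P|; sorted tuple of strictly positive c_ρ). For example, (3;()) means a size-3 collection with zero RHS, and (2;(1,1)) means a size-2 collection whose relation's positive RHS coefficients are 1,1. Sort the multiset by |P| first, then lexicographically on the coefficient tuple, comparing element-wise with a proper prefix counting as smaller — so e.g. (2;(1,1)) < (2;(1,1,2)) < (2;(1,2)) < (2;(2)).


Minimal non-faces — 24 found among 11 rays, 26 max cones:

  {0,2}:  v_{0} + v_{2} = 0  →  sig = (2;())
  {5,10}:  v_{5} + v_{10} = 0  →  sig = (2;())
  {0,4}:  v_{0} + v_{4} = v_{5}  →  sig = (2;(1))
  {1,6}:  v_{1} + v_{6} = v_{8}  →  sig = (2;(1))
  {2,5}:  v_{2} + v_{5} = v_{4}  →  sig = (2;(1))
  {4,10}:  v_{4} + v_{10} = v_{2}  →  sig = (2;(1))
  {1,2}:  v_{1} + v_{2} = v_{5} + v_{6}  →  sig = (2;(1,1))
  {1,10}:  v_{1} + v_{10} = v_{0} + v_{6}  →  sig = (2;(1,1))
  {3,7}:  v_{3} + v_{7} = v_{4} + v_{5}  →  sig = (2;(1,1))
  {3,10}:  v_{3} + v_{10} = v_{4} + v_{6} + v_{9}  →  sig = (2;(1,1,1))
  {0,3}:  v_{0} + v_{3} = 2·v_{5} + v_{6} + v_{9}  →  sig = (2;(1,1,2))
  {2,3}:  v_{2} + v_{3} = 2·v_{4} + v_{6} + v_{9}  →  sig = (2;(1,1,2))
  {1,4}:  v_{1} + v_{4} = 2·v_{5} + v_{6}  →  sig = (2;(1,2))
  {2,8}:  v_{2} + v_{8} = v_{5} + 2·v_{6}  →  sig = (2;(1,2))
  {8,10}:  v_{8} + v_{10} = v_{0} + 2·v_{6}  →  sig = (2;(1,2))
  {1,3}:  v_{1} + v_{3} = 3·v_{5} + 2·v_{6} + v_{9}  →  sig = (2;(1,2,3))
  {3,8}:  v_{3} + v_{8} = 3·v_{5} + 3·v_{6} + v_{9}  →  sig = (2;(1,3,3))
  {4,8}:  v_{4} + v_{8} = 2·v_{5} + 2·v_{6}  →  sig = (2;(2,2))
  {6,7,9}:  v_{6} + v_{7} + v_{9} = 0  →  sig = (3;())
  {0,5,6}:  v_{0} + v_{5} + v_{6} = v_{1}  →  sig = (3;(1))
  {7,8,9}:  v_{7} + v_{8} + v_{9} = v_{1}  →  sig = (3;(1))
  {1,7,9}:  v_{1} + v_{7} + v_{9} = v_{0} + v_{5}  →  sig = (3;(1,1))
  {0,5,8}:  v_{0} + v_{5} + v_{8} = 2·v_{1}  →  sig = (3;(2))
  {4,5,6,9}:  v_{4} + v_{5} + v_{6} + v_{9} = v_{3}  →  sig = (4;(1))

Signatures (|P|; sorted positive RHS coefficients), sorted:
    (2;())
    (2;())
    (2;(1))
    (2;(1))
    (2;(1))
    (2;(1))
    (2;(1,1))
    (2;(1,1))
    (2;(1,1))
    (2;(1,1,1))
    (2;(1,1,2))
    (2;(1,1,2))
    (2;(1,2))
    (2;(1,2))
    (2;(1,2))
    (2;(1,2,3))
    (2;(1,3,3))
    (2;(2,2))
    (3;())
    (3;(1))
    (3;(1))
    (3;(1,1))
    (3;(2))
    (4;(1))


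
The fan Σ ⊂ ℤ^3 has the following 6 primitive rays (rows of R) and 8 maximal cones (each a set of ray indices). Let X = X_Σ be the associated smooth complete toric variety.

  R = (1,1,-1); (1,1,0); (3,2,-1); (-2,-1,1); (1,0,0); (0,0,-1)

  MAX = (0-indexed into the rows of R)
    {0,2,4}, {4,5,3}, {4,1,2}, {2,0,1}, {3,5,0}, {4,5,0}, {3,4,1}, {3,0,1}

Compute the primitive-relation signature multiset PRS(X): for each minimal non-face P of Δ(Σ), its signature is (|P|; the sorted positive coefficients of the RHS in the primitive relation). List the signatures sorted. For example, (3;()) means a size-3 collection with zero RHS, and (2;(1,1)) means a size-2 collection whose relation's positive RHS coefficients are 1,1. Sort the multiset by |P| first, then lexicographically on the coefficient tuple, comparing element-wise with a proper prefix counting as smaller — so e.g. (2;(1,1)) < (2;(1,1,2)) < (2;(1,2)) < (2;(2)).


Primitive collections (5):

  P={1,5}:  v_{1} + v_{5} = v_{0} ; sig = (2;(1))
  P={2,3}:  v_{2} + v_{3} = v_{1} ; sig = (2;(1))
  P={2,5}:  v_{2} + v_{5} = 2·v_{0} + v_{4} ; sig = (2;(1,2))
  P={0,3,4}:  v_{0} + v_{3} + v_{4} = 0 ; sig = (3;())
  P={0,1,4}:  v_{0} + v_{1} + v_{4} = v_{2} ; sig = (3;(1))

so the primitive-relation signature multiset is
    (2;(1))
    (2;(1))
    (2;(1,2))
    (3;())
    (3;(1))


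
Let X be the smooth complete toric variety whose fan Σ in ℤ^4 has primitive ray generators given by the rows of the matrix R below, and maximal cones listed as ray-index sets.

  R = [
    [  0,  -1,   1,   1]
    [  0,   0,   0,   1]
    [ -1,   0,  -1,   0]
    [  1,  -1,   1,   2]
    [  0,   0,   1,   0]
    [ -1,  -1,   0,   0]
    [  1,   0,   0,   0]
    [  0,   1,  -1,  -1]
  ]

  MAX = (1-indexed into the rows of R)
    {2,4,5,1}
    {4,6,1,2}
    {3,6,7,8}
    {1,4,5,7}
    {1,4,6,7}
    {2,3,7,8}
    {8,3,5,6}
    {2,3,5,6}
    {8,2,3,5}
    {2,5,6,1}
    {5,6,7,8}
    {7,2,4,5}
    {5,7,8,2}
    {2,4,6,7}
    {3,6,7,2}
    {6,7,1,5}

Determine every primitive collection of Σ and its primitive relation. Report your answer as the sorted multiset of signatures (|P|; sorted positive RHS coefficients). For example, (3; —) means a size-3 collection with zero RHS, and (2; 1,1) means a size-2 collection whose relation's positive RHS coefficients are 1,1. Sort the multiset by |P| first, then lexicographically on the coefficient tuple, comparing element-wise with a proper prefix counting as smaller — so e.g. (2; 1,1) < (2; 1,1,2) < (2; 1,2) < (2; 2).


Minimal non-faces — 9 found among 8 rays, 16 max cones:

  {1,8}:  v_{1} + v_{8} = 0  →  sig = (2; —)
  {1,3}:  v_{1} + v_{3} = v_{2} + v_{6}  →  sig = (2; 1,1)
  {4,8}:  v_{4} + v_{8} = v_{2} + v_{7}  →  sig = (2; 1,1)
  {3,4}:  v_{3} + v_{4} = 2·v_{2} + v_{6} + v_{7}  →  sig = (2; 1,1,2)
  {3,5,7}:  v_{3} + v_{5} + v_{7} = 0  →  sig = (3; —)
  {1,2,7}:  v_{1} + v_{2} + v_{7} = v_{4}  →  sig = (3; 1)
  {2,6,8}:  v_{2} + v_{6} + v_{8} = v_{3}  →  sig = (3; 1)
  {4,5,6}:  v_{4} + v_{5} + v_{6} = 2·v_{1}  →  sig = (3; 2)
  {2,5,6,7}:  v_{2} + v_{5} + v_{6} + v_{7} = v_{1}  →  sig = (4; 1)

Signatures (|P|; sorted positive RHS coefficients), sorted:
[(2; —), (2; 1,1), (2; 1,1), (2; 1,1,2), (3; —), (3; 1), (3; 1), (3; 2), (4; 1)]


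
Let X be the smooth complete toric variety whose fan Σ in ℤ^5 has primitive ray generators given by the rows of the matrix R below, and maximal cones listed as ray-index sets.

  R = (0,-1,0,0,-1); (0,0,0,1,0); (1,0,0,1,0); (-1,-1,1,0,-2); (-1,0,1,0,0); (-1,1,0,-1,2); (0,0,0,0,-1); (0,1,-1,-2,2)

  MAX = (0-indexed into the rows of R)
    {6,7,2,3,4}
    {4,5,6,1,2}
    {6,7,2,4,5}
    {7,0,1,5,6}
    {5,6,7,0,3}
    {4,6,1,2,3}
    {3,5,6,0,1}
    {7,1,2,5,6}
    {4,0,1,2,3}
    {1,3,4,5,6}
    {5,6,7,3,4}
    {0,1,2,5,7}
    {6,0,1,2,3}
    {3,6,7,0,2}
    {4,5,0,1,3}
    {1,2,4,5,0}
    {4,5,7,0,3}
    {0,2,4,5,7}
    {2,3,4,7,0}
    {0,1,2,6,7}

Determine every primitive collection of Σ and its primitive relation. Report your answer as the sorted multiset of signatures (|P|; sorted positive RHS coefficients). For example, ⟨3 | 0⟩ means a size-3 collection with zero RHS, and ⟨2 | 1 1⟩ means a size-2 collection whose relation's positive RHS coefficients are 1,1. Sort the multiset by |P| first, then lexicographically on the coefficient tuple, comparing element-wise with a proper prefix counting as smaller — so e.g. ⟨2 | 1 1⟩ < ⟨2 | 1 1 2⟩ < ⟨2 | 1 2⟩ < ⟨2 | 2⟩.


Σ has 5 primitive collections:

  {0,4,6}:  v_{0} + v_{4} + v_{6} = v_{3} ; sig = ⟨3 | 1⟩
  {1,4,7}:  v_{1} + v_{4} + v_{7} = v_{5} ; sig = ⟨3 | 1⟩
  {2,3,5}:  v_{2} + v_{3} + v_{5} = v_{4} ; sig = ⟨3 | 1⟩
  {1,3,7}:  v_{1} + v_{3} + v_{7} = v_{0} + v_{5} + v_{6} ; sig = ⟨3 | 1 1 1⟩
  {0,2,5,6}:  v_{0} + v_{2} + v_{5} + v_{6} = 0 ; sig = ⟨4 | 0⟩

Hence PRS(X_Σ) =
[⟨3 | 1⟩, ⟨3 | 1⟩, ⟨3 | 1⟩, ⟨3 | 1 1 1⟩, ⟨4 | 0⟩]


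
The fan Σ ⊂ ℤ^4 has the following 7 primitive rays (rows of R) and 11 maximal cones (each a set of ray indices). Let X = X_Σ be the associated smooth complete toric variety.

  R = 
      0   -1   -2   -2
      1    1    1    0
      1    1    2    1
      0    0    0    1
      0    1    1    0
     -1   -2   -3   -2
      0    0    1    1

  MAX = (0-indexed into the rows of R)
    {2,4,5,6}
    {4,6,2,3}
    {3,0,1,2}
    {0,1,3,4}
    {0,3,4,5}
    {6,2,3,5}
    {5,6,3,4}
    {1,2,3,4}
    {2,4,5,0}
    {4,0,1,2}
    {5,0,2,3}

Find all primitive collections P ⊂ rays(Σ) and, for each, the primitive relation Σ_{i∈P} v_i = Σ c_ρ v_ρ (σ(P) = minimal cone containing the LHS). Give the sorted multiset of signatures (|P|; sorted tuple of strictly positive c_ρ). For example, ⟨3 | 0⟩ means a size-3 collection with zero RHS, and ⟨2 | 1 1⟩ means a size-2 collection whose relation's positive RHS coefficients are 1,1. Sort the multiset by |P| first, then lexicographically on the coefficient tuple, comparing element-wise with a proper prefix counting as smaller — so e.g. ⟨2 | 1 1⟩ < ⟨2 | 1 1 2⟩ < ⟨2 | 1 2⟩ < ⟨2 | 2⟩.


5 minimal non-faces of Δ(Σ) (on 7 rays):

  P = {1,5}:  v_{1} + v_{5} = v_{0}  ⇒ sig = ⟨2 | 1⟩
  P = {1,6}:  v_{1} + v_{6} = v_{2}  ⇒ sig = ⟨2 | 1⟩
  P = {0,6}:  v_{0} + v_{6} = v_{2} + v_{5}  ⇒ sig = ⟨2 | 1 1⟩
  P = {2,3,4,5}:  v_{2} + v_{3} + v_{4} + v_{5} = 0  ⇒ sig = ⟨4 | 0⟩
  P = {0,2,3,4}:  v_{0} + v_{2} + v_{3} + v_{4} = v_{1}  ⇒ sig = ⟨4 | 1⟩

Signatures (|P|; sorted positive RHS coefficients), sorted:
    |P|=2: 3 collections, coeffs (1), (1), (1,1)
    |P|=4: 2 collections, coeffs (), (1)
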